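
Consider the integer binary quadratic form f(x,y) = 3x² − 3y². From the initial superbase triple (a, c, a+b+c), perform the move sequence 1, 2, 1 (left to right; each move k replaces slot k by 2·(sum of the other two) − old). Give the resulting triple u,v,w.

start (3,-3,0) = (f(1,0),f(0,1),f(1,1))
replace slot 1: 2·((-3)+0) − 3 = -9 → (-9,-3,0)
replace slot 2: 2·((-9)+0) − (-3) = -15 → (-9,-15,0)
replace slot 1: 2·((-15)+0) − (-9) = -21 → (-21,-15,0)

-21,-15,0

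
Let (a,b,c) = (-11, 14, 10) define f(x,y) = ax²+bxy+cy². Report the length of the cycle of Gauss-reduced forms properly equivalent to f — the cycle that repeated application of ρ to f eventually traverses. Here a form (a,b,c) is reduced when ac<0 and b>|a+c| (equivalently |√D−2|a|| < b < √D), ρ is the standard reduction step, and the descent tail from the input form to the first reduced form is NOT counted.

D = 636, ⌊√D⌋ = 25
river: ρ → (10,6,-15)
river: ρ → (-15,24,1)
river: ρ → (1,24,-15)
river: ρ → (-15,6,10)
river: ρ → (10,14,-11)
river: ρ → (-11,8,13)
river: ρ → (13,18,-6)
river: ρ → (-6,18,13)
river: ρ → (13,8,-11)
river: ρ → (-11,14,10)
ρ-cycle length = 10 (tail of 0 descent steps not counted)

10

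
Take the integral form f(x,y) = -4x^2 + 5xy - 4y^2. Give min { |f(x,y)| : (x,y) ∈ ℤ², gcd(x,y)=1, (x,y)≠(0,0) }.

translate: b→3 (≡-5 mod 8), so (4,-5,4)→(4,3,3)
flip: (4,3,3)→(3,-3,4)
translate: b→3 (≡-3 mod 6), so (3,-3,4)→(3,3,4)
reduced (well bottom): (3,3,4) with a≤c, −a<b≤a
well minimum |f| = |-3| = 3 (negative-definite)

3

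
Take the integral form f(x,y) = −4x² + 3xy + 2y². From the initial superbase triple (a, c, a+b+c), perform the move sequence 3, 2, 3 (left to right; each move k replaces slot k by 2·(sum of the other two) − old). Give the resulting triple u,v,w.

start (-4,2,1) = (f(1,0),f(0,1),f(1,1))
replace slot 3: 2·((-4)+2) − 1 = -5 → (-4,2,-5)
replace slot 2: 2·((-4)+(-5)) − 2 = -20 → (-4,-20,-5)
replace slot 3: 2·((-4)+(-20)) − (-5) = -43 → (-4,-20,-43)

-4,-20,-43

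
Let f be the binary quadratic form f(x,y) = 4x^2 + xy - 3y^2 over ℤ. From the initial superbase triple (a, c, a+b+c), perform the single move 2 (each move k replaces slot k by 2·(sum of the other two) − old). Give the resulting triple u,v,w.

start (4,-3,2) = (f(1,0),f(0,1),f(1,1))
replace slot 2: 2·(4+2) − (-3) = 15 → (4,15,2)

4,15,2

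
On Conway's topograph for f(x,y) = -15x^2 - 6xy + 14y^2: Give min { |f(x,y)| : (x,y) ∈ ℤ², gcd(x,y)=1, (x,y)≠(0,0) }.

descent: ρ → (14,6,-15)  [lands on river]
river: ρ → (-15,24,5)
river: ρ → (5,26,-10)
river: ρ → (-10,14,17)
river: ρ → (17,20,-7)
river: ρ → (-7,22,14)
closes: descent 1, river 6
min |a| on river = 5

5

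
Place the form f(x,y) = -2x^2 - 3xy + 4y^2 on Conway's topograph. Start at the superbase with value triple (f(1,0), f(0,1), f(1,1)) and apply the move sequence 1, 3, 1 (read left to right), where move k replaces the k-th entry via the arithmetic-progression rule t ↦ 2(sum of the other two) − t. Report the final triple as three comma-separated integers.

start (-2,4,-1) = (f(1,0),f(0,1),f(1,1))
replace slot 1: 2·(4+(-1)) − (-2) = 8 → (8,4,-1)
replace slot 3: 2·(8+4) − (-1) = 25 → (8,4,25)
replace slot 1: 2·(4+25) − 8 = 50 → (50,4,25)

50,4,25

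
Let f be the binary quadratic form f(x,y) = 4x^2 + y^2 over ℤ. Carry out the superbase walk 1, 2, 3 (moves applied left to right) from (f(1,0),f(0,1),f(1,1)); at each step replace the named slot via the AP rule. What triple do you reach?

start (4,1,5) = (f(1,0),f(0,1),f(1,1))
replace slot 1: 2·(1+5) − 4 = 8 → (8,1,5)
replace slot 2: 2·(8+5) − 1 = 25 → (8,25,5)
replace slot 3: 2·(8+25) − 5 = 61 → (8,25,61)

8,25,61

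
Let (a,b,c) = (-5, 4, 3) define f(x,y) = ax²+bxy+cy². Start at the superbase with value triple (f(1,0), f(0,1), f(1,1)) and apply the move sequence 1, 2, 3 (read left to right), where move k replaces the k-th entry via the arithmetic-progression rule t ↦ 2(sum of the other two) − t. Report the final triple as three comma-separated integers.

start (-5,3,2) = (f(1,0),f(0,1),f(1,1))
replace slot 1: 2·(3+2) − (-5) = 15 → (15,3,2)
replace slot 2: 2·(15+2) − 3 = 31 → (15,31,2)
replace slot 3: 2·(15+31) − 2 = 90 → (15,31,90)

15,31,90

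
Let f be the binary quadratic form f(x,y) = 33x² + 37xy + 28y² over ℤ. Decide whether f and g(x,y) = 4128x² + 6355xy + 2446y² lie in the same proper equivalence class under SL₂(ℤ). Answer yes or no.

D₁ = -2327, D₂ = -2327
f: translate: b→-29 (≡37 mod 66), so (33,37,28)→(33,-29,24)
f: flip: (33,-29,24)→(24,29,33)
f: translate: b→-19 (≡29 mod 48), so (24,29,33)→(24,-19,28)
f: reduced (well bottom): (24,-19,28) with a≤c, −a<b≤a
g: translate: b→-1901 (≡6355 mod 8256), so (4128,6355,2446)→(4128,-1901,219)
g: flip: (4128,-1901,219)→(219,1901,4128)
g: translate: b→149 (≡1901 mod 438), so (219,1901,4128)→(219,149,28)
g: flip: (219,149,28)→(28,-149,219)
g: translate: b→19 (≡-149 mod 56), so (28,-149,219)→(28,19,24)
g: flip: (28,19,24)→(24,-19,28)
g: reduced (well bottom): (24,-19,28) with a≤c, −a<b≤a
reduced forms (24, -19, 28) vs (24, -19, 28) ⇒ equivalent

yes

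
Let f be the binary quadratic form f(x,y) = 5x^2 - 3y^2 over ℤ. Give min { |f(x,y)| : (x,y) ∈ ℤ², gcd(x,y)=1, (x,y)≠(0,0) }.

descent: ρ → (-3,6,2)  [lands on river]
river: ρ → (2,6,-3)
closes: descent 1, river 2
min |a| on river = 2

2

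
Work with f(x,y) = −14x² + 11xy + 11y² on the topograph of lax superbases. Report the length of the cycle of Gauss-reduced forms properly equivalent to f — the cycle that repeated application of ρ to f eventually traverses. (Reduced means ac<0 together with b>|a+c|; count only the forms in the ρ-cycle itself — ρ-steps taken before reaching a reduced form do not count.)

D = 737, ⌊√D⌋ = 27
river: ρ → (11,11,-14)
river: ρ → (-14,17,8)
river: ρ → (8,15,-16)
river: ρ → (-16,17,7)
river: ρ → (7,25,-4)
river: ρ → (-4,23,13)
river: ρ → (13,3,-14)
river: ρ → (-14,25,2)
river: ρ → (2,27,-1)
river: ρ → (-1,27,2)
river: ρ → (2,25,-14)
river: ρ → (-14,3,13)
river: ρ → (13,23,-4)
river: ρ → (-4,25,7)
river: ρ → (7,17,-16)
river: ρ → (-16,15,8)
river: ρ → (8,17,-14)
river: ρ → (-14,11,11)
ρ-cycle length = 18 (tail of 0 descent steps not counted)

18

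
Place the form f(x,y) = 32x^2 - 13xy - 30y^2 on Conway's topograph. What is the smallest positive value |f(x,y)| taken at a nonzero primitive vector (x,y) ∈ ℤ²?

descent: ρ → (-30,13,32)  [lands on river]
river: ρ → (32,51,-11)
river: ρ → (-11,59,12)
river: ρ → (12,61,-6)
river: ρ → (-6,59,22)
river: ρ → (22,29,-36)
river: ρ → (-36,43,15)
river: ρ → (15,47,-30)
closes: descent 1, river 8
min |a| on river = 6

6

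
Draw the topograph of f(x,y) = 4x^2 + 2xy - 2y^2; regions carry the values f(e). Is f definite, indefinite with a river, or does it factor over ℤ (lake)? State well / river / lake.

D = b²−4ac = 2² − 4·4·(-2) = 36
D = 6² is a perfect square ⇒ form factors over ℤ ⇒ lakes

lake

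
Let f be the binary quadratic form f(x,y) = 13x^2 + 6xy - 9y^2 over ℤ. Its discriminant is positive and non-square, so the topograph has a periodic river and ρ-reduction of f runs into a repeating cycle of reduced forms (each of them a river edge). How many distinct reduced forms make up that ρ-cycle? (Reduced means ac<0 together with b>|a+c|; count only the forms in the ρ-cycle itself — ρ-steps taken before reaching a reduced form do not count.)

D = 504, ⌊√D⌋ = 22
river: ρ → (-9,12,10)
river: ρ → (10,8,-11)
river: ρ → (-11,14,7)
river: ρ → (7,14,-11)
river: ρ → (-11,8,10)
river: ρ → (10,12,-9)
river: ρ → (-9,6,13)
river: ρ → (13,20,-2)
river: ρ → (-2,20,13)
river: ρ → (13,6,-9)
ρ-cycle length = 10 (tail of 0 descent steps not counted)

10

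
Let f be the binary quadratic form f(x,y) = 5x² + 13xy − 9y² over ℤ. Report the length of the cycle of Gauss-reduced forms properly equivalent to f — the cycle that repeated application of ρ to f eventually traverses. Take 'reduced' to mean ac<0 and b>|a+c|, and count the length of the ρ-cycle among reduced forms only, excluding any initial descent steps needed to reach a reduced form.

D = 349, ⌊√D⌋ = 18
river: ρ → (-9,5,9)
river: ρ → (9,13,-5)
river: ρ → (-5,17,3)
river: ρ → (3,13,-15)
river: ρ → (-15,17,1)
river: ρ → (1,17,-15)
river: ρ → (-15,13,3)
river: ρ → (3,17,-5)
river: ρ → (-5,13,9)
river: ρ → (9,5,-9)
river: ρ → (-9,13,5)
river: ρ → (5,17,-3)
river: ρ → (-3,13,15)
river: ρ → (15,17,-1)
river: ρ → (-1,17,15)
river: ρ → (15,13,-3)
river: ρ → (-3,17,5)
river: ρ → (5,13,-9)
ρ-cycle length = 18 (tail of 0 descent steps not counted)

18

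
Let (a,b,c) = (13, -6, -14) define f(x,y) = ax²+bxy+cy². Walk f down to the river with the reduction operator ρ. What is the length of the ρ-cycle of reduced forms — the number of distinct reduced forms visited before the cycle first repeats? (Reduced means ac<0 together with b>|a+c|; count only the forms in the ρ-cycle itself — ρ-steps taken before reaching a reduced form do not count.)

D = 764, ⌊√D⌋ = 27
descent: ρ → (-14,6,13)  [lands on river]
river: ρ → (13,20,-7)
river: ρ → (-7,22,10)
river: ρ → (10,18,-11)
river: ρ → (-11,26,2)
river: ρ → (2,26,-11)
river: ρ → (-11,18,10)
river: ρ → (10,22,-7)
river: ρ → (-7,20,13)
river: ρ → (13,6,-14)
river: ρ → (-14,22,5)
river: ρ → (5,18,-22)
river: ρ → (-22,26,1)
river: ρ → (1,26,-22)
river: ρ → (-22,18,5)
river: ρ → (5,22,-14)
ρ-cycle length = 16 (tail of 1 descent step not counted)

16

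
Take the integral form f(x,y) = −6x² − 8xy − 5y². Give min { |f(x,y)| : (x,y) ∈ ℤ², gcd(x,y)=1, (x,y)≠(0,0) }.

translate: b→-4 (≡8 mod 12), so (6,8,5)→(6,-4,3)
flip: (6,-4,3)→(3,4,6)
translate: b→-2 (≡4 mod 6), so (3,4,6)→(3,-2,5)
reduced (well bottom): (3,-2,5) with a≤c, −a<b≤a
well minimum |f| = |-3| = 3 (negative-definite)

3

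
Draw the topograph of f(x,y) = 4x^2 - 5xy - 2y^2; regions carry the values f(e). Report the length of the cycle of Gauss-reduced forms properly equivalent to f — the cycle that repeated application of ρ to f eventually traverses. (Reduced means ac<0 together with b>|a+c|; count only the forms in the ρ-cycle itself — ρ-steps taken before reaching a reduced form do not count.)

D = 57, ⌊√D⌋ = 7
descent: ρ → (-2,5,4)  [lands on river]
river: ρ → (4,3,-3)
river: ρ → (-3,3,4)
river: ρ → (4,5,-2)
river: ρ → (-2,7,1)
river: ρ → (1,7,-2)
ρ-cycle length = 6 (tail of 1 descent step not counted)

6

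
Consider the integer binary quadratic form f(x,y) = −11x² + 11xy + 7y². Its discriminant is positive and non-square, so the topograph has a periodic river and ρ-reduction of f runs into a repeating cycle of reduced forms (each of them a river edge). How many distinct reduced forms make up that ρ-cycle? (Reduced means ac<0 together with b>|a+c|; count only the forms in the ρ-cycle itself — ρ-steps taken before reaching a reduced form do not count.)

D = 429, ⌊√D⌋ = 20
river: ρ → (7,17,-5)
river: ρ → (-5,13,13)
river: ρ → (13,13,-5)
river: ρ → (-5,17,7)
river: ρ → (7,11,-11)
river: ρ → (-11,11,7)
ρ-cycle length = 6 (tail of 0 descent steps not counted)

6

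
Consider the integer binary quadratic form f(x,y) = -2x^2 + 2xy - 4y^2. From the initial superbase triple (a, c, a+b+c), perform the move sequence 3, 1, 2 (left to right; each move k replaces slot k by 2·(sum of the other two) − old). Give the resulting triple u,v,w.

start (-2,-4,-4) = (f(1,0),f(0,1),f(1,1))
replace slot 3: 2·((-2)+(-4)) − (-4) = -8 → (-2,-4,-8)
replace slot 1: 2·((-4)+(-8)) − (-2) = -22 → (-22,-4,-8)
replace slot 2: 2·((-22)+(-8)) − (-4) = -56 → (-22,-56,-8)

-22,-56,-8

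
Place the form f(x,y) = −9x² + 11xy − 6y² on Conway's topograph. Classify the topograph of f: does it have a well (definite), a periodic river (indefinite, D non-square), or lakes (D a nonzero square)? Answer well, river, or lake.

D = b²−4ac = 11² − 4·(-9)·(-6) = -95
D < 0 ⇒ definite ⇒ every region one sign ⇒ single well

well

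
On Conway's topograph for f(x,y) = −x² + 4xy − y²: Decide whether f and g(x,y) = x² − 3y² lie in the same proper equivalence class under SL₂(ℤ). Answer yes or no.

D₁ = 12, D₂ = 12
river cycle of f (length 2): (-1, 2, 2), (2, 2, -1)
river cycle of g (length 2): (1, 2, -2), (-2, 2, 1)
cycles differ ⇒ inequivalent

no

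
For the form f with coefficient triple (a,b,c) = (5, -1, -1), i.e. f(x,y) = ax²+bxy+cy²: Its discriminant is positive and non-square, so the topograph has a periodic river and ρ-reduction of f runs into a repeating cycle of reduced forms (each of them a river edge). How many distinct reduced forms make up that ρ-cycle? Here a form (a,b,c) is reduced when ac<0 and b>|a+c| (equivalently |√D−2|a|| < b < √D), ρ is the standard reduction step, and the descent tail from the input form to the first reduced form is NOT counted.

D = 21, ⌊√D⌋ = 4
descent: ρ → (-1,3,3)  [lands on river]
river: ρ → (3,3,-1)
ρ-cycle length = 2 (tail of 1 descent step not counted)

2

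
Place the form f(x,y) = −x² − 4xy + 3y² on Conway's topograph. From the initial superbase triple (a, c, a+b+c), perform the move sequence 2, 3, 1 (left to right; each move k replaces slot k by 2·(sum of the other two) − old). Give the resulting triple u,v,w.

start (-1,3,-2) = (f(1,0),f(0,1),f(1,1))
replace slot 2: 2·((-1)+(-2)) − 3 = -9 → (-1,-9,-2)
replace slot 3: 2·((-1)+(-9)) − (-2) = -18 → (-1,-9,-18)
replace slot 1: 2·((-9)+(-18)) − (-1) = -53 → (-53,-9,-18)

-53,-9,-18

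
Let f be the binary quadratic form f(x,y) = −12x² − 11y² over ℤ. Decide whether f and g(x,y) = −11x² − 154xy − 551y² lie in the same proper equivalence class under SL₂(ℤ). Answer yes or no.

D₁ = -528, D₂ = -528
f is negative-definite; reduce −f:
−f: flip: (12,0,11)→(11,0,12)
−f: reduced (well bottom): (11,0,12) with a≤c, −a<b≤a
flip sign back: reduced form of f is (-11,0,-12)
g is negative-definite; reduce −g:
−g: translate: b→0 (≡154 mod 22), so (11,154,551)→(11,0,12)
−g: reduced (well bottom): (11,0,12) with a≤c, −a<b≤a
flip sign back: reduced form of g is (-11,0,-12)
reduced forms (-11, 0, -12) vs (-11, 0, -12) ⇒ equivalent

yes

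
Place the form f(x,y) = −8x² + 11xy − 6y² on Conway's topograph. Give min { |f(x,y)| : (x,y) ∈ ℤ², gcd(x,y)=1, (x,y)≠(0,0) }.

translate: b→5 (≡-11 mod 16), so (8,-11,6)→(8,5,3)
flip: (8,5,3)→(3,-5,8)
translate: b→1 (≡-5 mod 6), so (3,-5,8)→(3,1,6)
reduced (well bottom): (3,1,6) with a≤c, −a<b≤a
well minimum |f| = |-3| = 3 (negative-definite)

3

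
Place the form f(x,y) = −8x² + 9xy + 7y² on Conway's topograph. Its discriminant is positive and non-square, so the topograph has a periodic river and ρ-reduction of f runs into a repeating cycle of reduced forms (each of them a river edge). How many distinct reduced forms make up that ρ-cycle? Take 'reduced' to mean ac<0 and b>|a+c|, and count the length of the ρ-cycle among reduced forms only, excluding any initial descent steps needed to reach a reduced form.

D = 305, ⌊√D⌋ = 17
river: ρ → (7,5,-10)
river: ρ → (-10,15,2)
river: ρ → (2,17,-2)
river: ρ → (-2,15,10)
river: ρ → (10,5,-7)
river: ρ → (-7,9,8)
river: ρ → (8,7,-8)
river: ρ → (-8,9,7)
ρ-cycle length = 8 (tail of 0 descent steps not counted)

8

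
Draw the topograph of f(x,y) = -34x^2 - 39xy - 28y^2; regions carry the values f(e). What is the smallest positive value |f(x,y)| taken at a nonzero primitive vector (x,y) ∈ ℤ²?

translate: b→-29 (≡39 mod 68), so (34,39,28)→(34,-29,23)
flip: (34,-29,23)→(23,29,34)
translate: b→-17 (≡29 mod 46), so (23,29,34)→(23,-17,28)
reduced (well bottom): (23,-17,28) with a≤c, −a<b≤a
well minimum |f| = |-23| = 23 (negative-definite)

23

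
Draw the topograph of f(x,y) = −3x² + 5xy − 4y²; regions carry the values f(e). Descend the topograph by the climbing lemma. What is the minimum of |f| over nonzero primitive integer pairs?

translate: b→1 (≡-5 mod 6), so (3,-5,4)→(3,1,2)
flip: (3,1,2)→(2,-1,3)
reduced (well bottom): (2,-1,3) with a≤c, −a<b≤a
well minimum |f| = |-2| = 2 (negative-definite)

2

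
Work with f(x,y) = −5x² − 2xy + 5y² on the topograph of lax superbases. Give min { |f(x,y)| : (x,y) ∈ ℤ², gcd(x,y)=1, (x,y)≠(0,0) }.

descent: ρ → (5,2,-5)  [lands on river]
river: ρ → (-5,8,2)
river: ρ → (2,8,-5)
river: ρ → (-5,2,5)
river: ρ → (5,8,-2)
river: ρ → (-2,8,5)
closes: descent 1, river 6
min |a| on river = 2

2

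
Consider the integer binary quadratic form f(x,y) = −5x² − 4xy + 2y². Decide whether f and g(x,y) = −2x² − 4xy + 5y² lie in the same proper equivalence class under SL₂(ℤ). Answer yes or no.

D₁ = 56, D₂ = 56
river cycle of f (length 4): (2, 4, -5), (-5, 6, 1), (1, 6, -5), (-5, 4, 2)
river cycle of g (length 4): (5, 4, -2), (-2, 4, 5), (5, 6, -1), (-1, 6, 5)
cycles differ ⇒ inequivalent

no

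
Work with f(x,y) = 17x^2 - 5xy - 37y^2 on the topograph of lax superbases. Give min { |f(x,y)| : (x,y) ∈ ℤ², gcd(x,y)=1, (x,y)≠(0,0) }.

descent: ρ → (-37,5,17)
descent: ρ → (17,29,-25)  [lands on river]
river: ρ → (-25,21,21)
river: ρ → (21,21,-25)
river: ρ → (-25,29,17)
river: ρ → (17,39,-15)
river: ρ → (-15,21,35)
river: ρ → (35,49,-1)
river: ρ → (-1,49,35)
river: ρ → (35,21,-15)
river: ρ → (-15,39,17)
closes: descent 2, river 10
min |a| on river = 1

1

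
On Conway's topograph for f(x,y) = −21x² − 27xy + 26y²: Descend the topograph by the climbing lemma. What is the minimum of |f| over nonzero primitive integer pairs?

descent: ρ → (26,27,-21)  [lands on river]
river: ρ → (-21,15,32)
river: ρ → (32,49,-4)
river: ρ → (-4,47,44)
river: ρ → (44,41,-7)
river: ρ → (-7,43,38)
river: ρ → (38,33,-12)
river: ρ → (-12,39,29)
river: ρ → (29,19,-22)
river: ρ → (-22,25,26)
closes: descent 1, river 10
min |a| on river = 4

4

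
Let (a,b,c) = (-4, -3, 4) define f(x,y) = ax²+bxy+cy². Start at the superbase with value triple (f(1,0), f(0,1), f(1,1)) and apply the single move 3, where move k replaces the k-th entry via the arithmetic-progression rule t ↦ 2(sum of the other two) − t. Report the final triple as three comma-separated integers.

start (-4,4,-3) = (f(1,0),f(0,1),f(1,1))
replace slot 3: 2·((-4)+4) − (-3) = 3 → (-4,4,3)

-4,4,3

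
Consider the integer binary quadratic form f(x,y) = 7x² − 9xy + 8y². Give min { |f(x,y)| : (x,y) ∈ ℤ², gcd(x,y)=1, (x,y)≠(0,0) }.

translate: b→5 (≡-9 mod 14), so (7,-9,8)→(7,5,6)
flip: (7,5,6)→(6,-5,7)
reduced (well bottom): (6,-5,7) with a≤c, −a<b≤a
well minimum = a = 6

6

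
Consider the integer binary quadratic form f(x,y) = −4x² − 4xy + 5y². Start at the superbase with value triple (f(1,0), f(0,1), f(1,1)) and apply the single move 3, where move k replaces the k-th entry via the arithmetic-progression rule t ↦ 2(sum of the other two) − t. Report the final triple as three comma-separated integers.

start (-4,5,-3) = (f(1,0),f(0,1),f(1,1))
replace slot 3: 2·((-4)+5) − (-3) = 5 → (-4,5,5)

-4,5,5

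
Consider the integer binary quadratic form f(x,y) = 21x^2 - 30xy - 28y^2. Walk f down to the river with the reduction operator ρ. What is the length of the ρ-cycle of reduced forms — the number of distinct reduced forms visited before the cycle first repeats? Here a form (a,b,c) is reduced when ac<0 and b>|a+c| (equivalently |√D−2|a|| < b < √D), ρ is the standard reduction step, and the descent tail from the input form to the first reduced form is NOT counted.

D = 3252, ⌊√D⌋ = 57
descent: ρ → (-28,30,21)  [lands on river]
river: ρ → (21,54,-4)
river: ρ → (-4,50,47)
river: ρ → (47,44,-7)
river: ρ → (-7,54,12)
river: ρ → (12,42,-31)
river: ρ → (-31,20,23)
river: ρ → (23,26,-28)
ρ-cycle length = 8 (tail of 1 descent step not counted)

8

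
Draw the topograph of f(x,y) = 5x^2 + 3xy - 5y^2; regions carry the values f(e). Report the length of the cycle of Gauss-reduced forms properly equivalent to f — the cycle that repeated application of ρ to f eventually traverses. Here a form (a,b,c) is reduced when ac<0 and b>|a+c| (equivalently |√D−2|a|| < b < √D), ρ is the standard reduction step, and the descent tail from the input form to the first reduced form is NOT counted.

D = 109, ⌊√D⌋ = 10
river: ρ → (-5,7,3)
river: ρ → (3,5,-7)
river: ρ → (-7,9,1)
river: ρ → (1,9,-7)
river: ρ → (-7,5,3)
river: ρ → (3,7,-5)
river: ρ → (-5,3,5)
river: ρ → (5,7,-3)
river: ρ → (-3,5,7)
river: ρ → (7,9,-1)
river: ρ → (-1,9,7)
river: ρ → (7,5,-3)
river: ρ → (-3,7,5)
river: ρ → (5,3,-5)
ρ-cycle length = 14 (tail of 0 descent steps not counted)

14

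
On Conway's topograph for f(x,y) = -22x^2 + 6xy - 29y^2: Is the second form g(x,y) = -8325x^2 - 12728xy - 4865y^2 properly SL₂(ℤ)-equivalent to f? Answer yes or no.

D₁ = -2516, D₂ = -2516
f is negative-definite; reduce −f:
−f: reduced (well bottom): (22,-6,29) with a≤c, −a<b≤a
flip sign back: reduced form of f is (-22,6,-29)
g is negative-definite; reduce −g:
−g: translate: b→-3922 (≡12728 mod 16650), so (8325,12728,4865)→(8325,-3922,462)
−g: flip: (8325,-3922,462)→(462,3922,8325)
−g: translate: b→226 (≡3922 mod 924), so (462,3922,8325)→(462,226,29)
−g: flip: (462,226,29)→(29,-226,462)
−g: translate: b→6 (≡-226 mod 58), so (29,-226,462)→(29,6,22)
−g: flip: (29,6,22)→(22,-6,29)
−g: reduced (well bottom): (22,-6,29) with a≤c, −a<b≤a
flip sign back: reduced form of g is (-22,6,-29)
reduced forms (-22, 6, -29) vs (-22, 6, -29) ⇒ equivalent

yes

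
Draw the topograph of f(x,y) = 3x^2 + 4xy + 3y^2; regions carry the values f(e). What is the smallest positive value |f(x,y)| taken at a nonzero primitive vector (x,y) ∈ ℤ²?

translate: b→-2 (≡4 mod 6), so (3,4,3)→(3,-2,2)
flip: (3,-2,2)→(2,2,3)
reduced (well bottom): (2,2,3) with a≤c, −a<b≤a
well minimum = a = 2

2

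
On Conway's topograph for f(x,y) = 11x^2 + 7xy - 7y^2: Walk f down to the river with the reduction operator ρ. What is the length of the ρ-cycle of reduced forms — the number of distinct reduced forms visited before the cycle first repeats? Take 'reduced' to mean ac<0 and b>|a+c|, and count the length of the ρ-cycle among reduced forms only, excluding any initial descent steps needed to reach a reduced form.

D = 357, ⌊√D⌋ = 18
river: ρ → (-7,7,11)
river: ρ → (11,15,-3)
river: ρ → (-3,15,11)
river: ρ → (11,7,-7)
ρ-cycle length = 4 (tail of 0 descent steps not counted)

4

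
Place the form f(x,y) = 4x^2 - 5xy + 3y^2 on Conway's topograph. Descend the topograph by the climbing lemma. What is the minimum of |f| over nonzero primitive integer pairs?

translate: b→3 (≡-5 mod 8), so (4,-5,3)→(4,3,2)
flip: (4,3,2)→(2,-3,4)
translate: b→1 (≡-3 mod 4), so (2,-3,4)→(2,1,3)
reduced (well bottom): (2,1,3) with a≤c, −a<b≤a
well minimum = a = 2

2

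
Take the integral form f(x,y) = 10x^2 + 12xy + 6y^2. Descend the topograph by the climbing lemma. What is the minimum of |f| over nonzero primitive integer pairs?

translate: b→-8 (≡12 mod 20), so (10,12,6)→(10,-8,4)
flip: (10,-8,4)→(4,8,10)
translate: b→0 (≡8 mod 8), so (4,8,10)→(4,0,6)
reduced (well bottom): (4,0,6) with a≤c, −a<b≤a
well minimum = a = 4

4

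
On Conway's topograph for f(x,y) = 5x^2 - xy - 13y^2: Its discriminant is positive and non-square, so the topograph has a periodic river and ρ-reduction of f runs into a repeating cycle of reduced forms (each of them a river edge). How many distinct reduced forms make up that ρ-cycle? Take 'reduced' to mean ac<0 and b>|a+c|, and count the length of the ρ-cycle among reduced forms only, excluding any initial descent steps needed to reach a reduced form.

D = 261, ⌊√D⌋ = 16
descent: ρ → (-13,1,5)
descent: ρ → (5,9,-9)  [lands on river]
river: ρ → (-9,9,5)
river: ρ → (5,11,-7)
river: ρ → (-7,3,9)
river: ρ → (9,15,-1)
river: ρ → (-1,15,9)
river: ρ → (9,3,-7)
river: ρ → (-7,11,5)
ρ-cycle length = 8 (tail of 2 descent steps not counted)

8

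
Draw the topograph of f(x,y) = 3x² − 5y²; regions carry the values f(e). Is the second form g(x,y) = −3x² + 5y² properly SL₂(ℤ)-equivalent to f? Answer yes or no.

D₁ = 60, D₂ = 60
river cycle of f (length 2): (3, 6, -2), (-2, 6, 3)
river cycle of g (length 2): (-3, 6, 2), (2, 6, -3)
cycles differ ⇒ inequivalent

no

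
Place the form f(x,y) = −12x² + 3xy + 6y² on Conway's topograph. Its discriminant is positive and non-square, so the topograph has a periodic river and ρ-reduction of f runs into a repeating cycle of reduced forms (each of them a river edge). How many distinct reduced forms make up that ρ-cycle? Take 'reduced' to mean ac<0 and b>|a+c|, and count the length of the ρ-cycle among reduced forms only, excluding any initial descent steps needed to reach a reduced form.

D = 297, ⌊√D⌋ = 17
descent: ρ → (6,9,-9)  [lands on river]
river: ρ → (-9,9,6)
river: ρ → (6,15,-3)
river: ρ → (-3,15,6)
ρ-cycle length = 4 (tail of 1 descent step not counted)

4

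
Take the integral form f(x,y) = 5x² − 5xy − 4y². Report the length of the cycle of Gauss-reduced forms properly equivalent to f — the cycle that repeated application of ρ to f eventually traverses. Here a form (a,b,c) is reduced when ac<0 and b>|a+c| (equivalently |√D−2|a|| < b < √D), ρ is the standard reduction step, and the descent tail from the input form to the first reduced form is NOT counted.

D = 105, ⌊√D⌋ = 10
descent: ρ → (-4,5,5)  [lands on river]
river: ρ → (5,5,-4)
river: ρ → (-4,3,6)
river: ρ → (6,9,-1)
river: ρ → (-1,9,6)
river: ρ → (6,3,-4)
ρ-cycle length = 6 (tail of 1 descent step not counted)

6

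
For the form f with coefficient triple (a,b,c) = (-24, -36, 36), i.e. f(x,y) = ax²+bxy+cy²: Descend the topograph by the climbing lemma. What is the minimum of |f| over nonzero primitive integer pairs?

descent: ρ → (36,36,-24)  [lands on river]
river: ρ → (-24,60,12)
river: ρ → (12,60,-24)
river: ρ → (-24,36,36)
closes: descent 1, river 4
min |a| on river = 12

12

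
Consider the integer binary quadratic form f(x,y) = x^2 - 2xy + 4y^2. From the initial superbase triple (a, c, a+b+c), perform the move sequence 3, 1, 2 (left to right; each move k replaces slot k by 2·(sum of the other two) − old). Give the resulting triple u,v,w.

start (1,4,3) = (f(1,0),f(0,1),f(1,1))
replace slot 3: 2·(1+4) − 3 = 7 → (1,4,7)
replace slot 1: 2·(4+7) − 1 = 21 → (21,4,7)
replace slot 2: 2·(21+7) − 4 = 52 → (21,52,7)

21,52,7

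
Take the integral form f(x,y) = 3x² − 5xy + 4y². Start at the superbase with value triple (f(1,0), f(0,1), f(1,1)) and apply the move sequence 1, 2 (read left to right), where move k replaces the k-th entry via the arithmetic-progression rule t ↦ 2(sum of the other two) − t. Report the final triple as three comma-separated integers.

start (3,4,2) = (f(1,0),f(0,1),f(1,1))
replace slot 1: 2·(4+2) − 3 = 9 → (9,4,2)
replace slot 2: 2·(9+2) − 4 = 18 → (9,18,2)

9,18,2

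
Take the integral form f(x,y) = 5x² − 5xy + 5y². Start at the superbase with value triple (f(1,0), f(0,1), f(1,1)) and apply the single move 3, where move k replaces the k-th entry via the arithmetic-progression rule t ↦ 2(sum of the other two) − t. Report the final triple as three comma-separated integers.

start (5,5,5) = (f(1,0),f(0,1),f(1,1))
replace slot 3: 2·(5+5) − 5 = 15 → (5,5,15)

5,5,15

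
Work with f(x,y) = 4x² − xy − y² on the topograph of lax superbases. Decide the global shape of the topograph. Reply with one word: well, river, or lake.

D = b²−4ac = (-1)² − 4·4·(-1) = 17
D > 0 non-square ⇒ indefinite ⇒ periodic river

river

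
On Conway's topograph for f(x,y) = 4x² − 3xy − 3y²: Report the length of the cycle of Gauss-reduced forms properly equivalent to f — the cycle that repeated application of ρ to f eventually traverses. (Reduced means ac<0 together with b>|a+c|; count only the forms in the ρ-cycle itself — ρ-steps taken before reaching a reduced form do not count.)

D = 57, ⌊√D⌋ = 7
descent: ρ → (-3,3,4)  [lands on river]
river: ρ → (4,5,-2)
river: ρ → (-2,7,1)
river: ρ → (1,7,-2)
river: ρ → (-2,5,4)
river: ρ → (4,3,-3)
ρ-cycle length = 6 (tail of 1 descent step not counted)

6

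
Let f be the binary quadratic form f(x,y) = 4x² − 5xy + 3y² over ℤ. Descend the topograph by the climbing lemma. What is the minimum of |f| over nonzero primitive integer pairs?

translate: b→3 (≡-5 mod 8), so (4,-5,3)→(4,3,2)
flip: (4,3,2)→(2,-3,4)
translate: b→1 (≡-3 mod 4), so (2,-3,4)→(2,1,3)
reduced (well bottom): (2,1,3) with a≤c, −a<b≤a
well minimum = a = 2

2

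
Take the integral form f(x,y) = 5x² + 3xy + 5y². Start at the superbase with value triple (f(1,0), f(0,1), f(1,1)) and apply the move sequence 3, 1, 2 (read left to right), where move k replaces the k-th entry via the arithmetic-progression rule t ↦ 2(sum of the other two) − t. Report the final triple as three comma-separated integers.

start (5,5,13) = (f(1,0),f(0,1),f(1,1))
replace slot 3: 2·(5+5) − 13 = 7 → (5,5,7)
replace slot 1: 2·(5+7) − 5 = 19 → (19,5,7)
replace slot 2: 2·(19+7) − 5 = 47 → (19,47,7)

19,47,7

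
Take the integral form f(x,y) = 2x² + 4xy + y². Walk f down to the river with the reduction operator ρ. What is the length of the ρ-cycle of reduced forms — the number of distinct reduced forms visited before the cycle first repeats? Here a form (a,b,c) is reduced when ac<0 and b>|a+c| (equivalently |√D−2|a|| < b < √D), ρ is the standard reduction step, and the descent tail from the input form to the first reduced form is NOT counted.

D = 8, ⌊√D⌋ = 2
descent: ρ → (1,2,-1)  [lands on river]
river: ρ → (-1,2,1)
ρ-cycle length = 2 (tail of 1 descent step not counted)

2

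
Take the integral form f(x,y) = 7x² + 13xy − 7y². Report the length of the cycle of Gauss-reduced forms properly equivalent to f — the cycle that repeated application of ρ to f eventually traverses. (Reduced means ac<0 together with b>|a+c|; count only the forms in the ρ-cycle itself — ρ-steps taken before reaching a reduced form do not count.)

D = 365, ⌊√D⌋ = 19
river: ρ → (-7,15,5)
river: ρ → (5,15,-7)
river: ρ → (-7,13,7)
river: ρ → (7,15,-5)
river: ρ → (-5,15,7)
river: ρ → (7,13,-7)
ρ-cycle length = 6 (tail of 0 descent steps not counted)

6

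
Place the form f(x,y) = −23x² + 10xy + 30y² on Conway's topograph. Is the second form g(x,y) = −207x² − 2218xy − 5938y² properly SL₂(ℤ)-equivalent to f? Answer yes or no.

D₁ = 2860, D₂ = 2860
river cycle of f (length 12): (30, 50, -3), (-3, 52, 13), (13, 52, -3), (-3, 50, 30), (30, 10, -23), (-23, 36, 17), (17, 32, -27), (-27, 22, 22), (22, 22, -27), (-27, 32, 17), … (2 more)
river cycle of g (length 12): (-23, 10, 30), (30, 50, -3), (-3, 52, 13), (13, 52, -3), (-3, 50, 30), (30, 10, -23), (-23, 36, 17), (17, 32, -27), (-27, 22, 22), (22, 22, -27), … (2 more)
cycles coincide ⇒ equivalent

yes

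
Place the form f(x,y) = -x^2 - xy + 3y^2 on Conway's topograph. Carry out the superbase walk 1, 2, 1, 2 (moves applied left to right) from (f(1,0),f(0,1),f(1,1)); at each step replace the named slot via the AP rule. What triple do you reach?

start (-1,3,1) = (f(1,0),f(0,1),f(1,1))
replace slot 1: 2·(3+1) − (-1) = 9 → (9,3,1)
replace slot 2: 2·(9+1) − 3 = 17 → (9,17,1)
replace slot 1: 2·(17+1) − 9 = 27 → (27,17,1)
replace slot 2: 2·(27+1) − 17 = 39 → (27,39,1)

27,39,1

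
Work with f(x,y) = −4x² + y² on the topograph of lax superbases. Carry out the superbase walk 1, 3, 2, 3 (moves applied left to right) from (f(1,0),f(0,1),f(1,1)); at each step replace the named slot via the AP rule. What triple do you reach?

start (-4,1,-3) = (f(1,0),f(0,1),f(1,1))
replace slot 1: 2·(1+(-3)) − (-4) = 0 → (0,1,-3)
replace slot 3: 2·(0+1) − (-3) = 5 → (0,1,5)
replace slot 2: 2·(0+5) − 1 = 9 → (0,9,5)
replace slot 3: 2·(0+9) − 5 = 13 → (0,9,13)

0,9,13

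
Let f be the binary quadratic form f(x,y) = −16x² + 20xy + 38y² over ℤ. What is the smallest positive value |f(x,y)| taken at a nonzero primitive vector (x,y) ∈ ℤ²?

descent: ρ → (38,-20,-16)
descent: ρ → (-16,52,2)  [lands on river]
river: ρ → (2,52,-16)
river: ρ → (-16,44,14)
river: ρ → (14,40,-22)
river: ρ → (-22,48,6)
river: ρ → (6,48,-22)
river: ρ → (-22,40,14)
river: ρ → (14,44,-16)
closes: descent 2, river 8
min |a| on river = 2

2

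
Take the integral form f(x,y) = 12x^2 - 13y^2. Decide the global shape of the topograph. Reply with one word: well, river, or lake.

D = b²−4ac = 0² − 4·12·(-13) = 624
D > 0 non-square ⇒ indefinite ⇒ periodic river

river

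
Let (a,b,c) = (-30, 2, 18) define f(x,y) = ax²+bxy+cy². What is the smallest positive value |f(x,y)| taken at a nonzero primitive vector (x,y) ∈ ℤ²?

descent: ρ → (18,34,-14)  [lands on river]
river: ρ → (-14,22,30)
river: ρ → (30,38,-6)
river: ρ → (-6,46,2)
river: ρ → (2,46,-6)
river: ρ → (-6,38,30)
river: ρ → (30,22,-14)
river: ρ → (-14,34,18)
river: ρ → (18,38,-10)
river: ρ → (-10,42,10)
river: ρ → (10,38,-18)
river: ρ → (-18,34,14)
river: ρ → (14,22,-30)
river: ρ → (-30,38,6)
river: ρ → (6,46,-2)
river: ρ → (-2,46,6)
river: ρ → (6,38,-30)
river: ρ → (-30,22,14)
river: ρ → (14,34,-18)
river: ρ → (-18,38,10)
river: ρ → (10,42,-10)
river: ρ → (-10,38,18)
closes: descent 1, river 22
min |a| on river = 2

2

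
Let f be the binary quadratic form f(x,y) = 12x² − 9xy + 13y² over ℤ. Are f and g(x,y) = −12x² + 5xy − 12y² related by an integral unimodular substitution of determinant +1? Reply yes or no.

D₁ = -543, D₂ = -551
discriminants differ ⇒ not SL₂(ℤ)-equivalent

no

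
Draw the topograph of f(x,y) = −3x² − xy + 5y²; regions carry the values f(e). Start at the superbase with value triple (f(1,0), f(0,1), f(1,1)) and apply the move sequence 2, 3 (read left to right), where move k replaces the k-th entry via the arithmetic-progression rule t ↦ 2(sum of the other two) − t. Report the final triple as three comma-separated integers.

start (-3,5,1) = (f(1,0),f(0,1),f(1,1))
replace slot 2: 2·((-3)+1) − 5 = -9 → (-3,-9,1)
replace slot 3: 2·((-3)+(-9)) − 1 = -25 → (-3,-9,-25)

-3,-9,-25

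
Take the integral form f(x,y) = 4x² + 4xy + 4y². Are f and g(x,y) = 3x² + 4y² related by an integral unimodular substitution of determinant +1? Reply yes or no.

D₁ = -48, D₂ = -48
f: reduced (well bottom): (4,4,4) with a≤c, −a<b≤a
g: reduced (well bottom): (3,0,4) with a≤c, −a<b≤a
reduced forms (4, 4, 4) vs (3, 0, 4) ⇒ inequivalent

no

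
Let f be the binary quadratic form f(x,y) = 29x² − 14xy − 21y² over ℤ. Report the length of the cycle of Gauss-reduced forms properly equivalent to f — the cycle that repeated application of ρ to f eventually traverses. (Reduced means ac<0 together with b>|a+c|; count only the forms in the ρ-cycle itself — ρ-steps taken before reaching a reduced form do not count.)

D = 2632, ⌊√D⌋ = 51
descent: ρ → (-21,14,29)  [lands on river]
river: ρ → (29,44,-6)
river: ρ → (-6,40,43)
river: ρ → (43,46,-3)
river: ρ → (-3,50,11)
river: ρ → (11,38,-27)
river: ρ → (-27,16,22)
river: ρ → (22,28,-21)
ρ-cycle length = 8 (tail of 1 descent step not counted)

8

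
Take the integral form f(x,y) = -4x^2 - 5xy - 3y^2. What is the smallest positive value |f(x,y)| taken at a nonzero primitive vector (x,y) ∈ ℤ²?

translate: b→-3 (≡5 mod 8), so (4,5,3)→(4,-3,2)
flip: (4,-3,2)→(2,3,4)
translate: b→-1 (≡3 mod 4), so (2,3,4)→(2,-1,3)
reduced (well bottom): (2,-1,3) with a≤c, −a<b≤a
well minimum |f| = |-2| = 2 (negative-definite)

2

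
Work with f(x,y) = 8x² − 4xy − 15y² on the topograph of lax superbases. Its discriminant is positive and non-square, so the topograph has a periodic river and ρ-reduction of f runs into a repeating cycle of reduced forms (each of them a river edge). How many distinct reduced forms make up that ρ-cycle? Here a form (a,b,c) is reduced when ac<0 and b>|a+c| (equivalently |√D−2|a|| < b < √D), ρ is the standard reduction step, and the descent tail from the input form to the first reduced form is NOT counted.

D = 496, ⌊√D⌋ = 22
descent: ρ → (-15,4,8)
descent: ρ → (8,12,-11)  [lands on river]
river: ρ → (-11,10,9)
river: ρ → (9,8,-12)
river: ρ → (-12,16,5)
river: ρ → (5,14,-15)
river: ρ → (-15,16,4)
river: ρ → (4,16,-15)
river: ρ → (-15,14,5)
river: ρ → (5,16,-12)
river: ρ → (-12,8,9)
river: ρ → (9,10,-11)
river: ρ → (-11,12,8)
river: ρ → (8,20,-3)
river: ρ → (-3,22,1)
river: ρ → (1,22,-3)
river: ρ → (-3,20,8)
ρ-cycle length = 16 (tail of 2 descent steps not counted)

16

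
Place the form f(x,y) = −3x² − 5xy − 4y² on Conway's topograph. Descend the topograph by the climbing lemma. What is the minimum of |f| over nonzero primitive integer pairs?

translate: b→-1 (≡5 mod 6), so (3,5,4)→(3,-1,2)
flip: (3,-1,2)→(2,1,3)
reduced (well bottom): (2,1,3) with a≤c, −a<b≤a
well minimum |f| = |-2| = 2 (negative-definite)

2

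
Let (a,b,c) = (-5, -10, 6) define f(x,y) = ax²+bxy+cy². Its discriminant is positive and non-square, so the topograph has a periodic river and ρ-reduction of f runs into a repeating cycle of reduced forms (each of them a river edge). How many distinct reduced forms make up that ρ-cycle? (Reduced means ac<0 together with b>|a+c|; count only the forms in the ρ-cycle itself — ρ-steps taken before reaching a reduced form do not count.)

D = 220, ⌊√D⌋ = 14
descent: ρ → (6,10,-5)  [lands on river]
river: ρ → (-5,10,6)
river: ρ → (6,14,-1)
river: ρ → (-1,14,6)
ρ-cycle length = 4 (tail of 1 descent step not counted)

4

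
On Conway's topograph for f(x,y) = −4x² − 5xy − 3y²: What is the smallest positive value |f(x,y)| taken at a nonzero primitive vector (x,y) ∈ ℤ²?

translate: b→-3 (≡5 mod 8), so (4,5,3)→(4,-3,2)
flip: (4,-3,2)→(2,3,4)
translate: b→-1 (≡3 mod 4), so (2,3,4)→(2,-1,3)
reduced (well bottom): (2,-1,3) with a≤c, −a<b≤a
well minimum |f| = |-2| = 2 (negative-definite)

2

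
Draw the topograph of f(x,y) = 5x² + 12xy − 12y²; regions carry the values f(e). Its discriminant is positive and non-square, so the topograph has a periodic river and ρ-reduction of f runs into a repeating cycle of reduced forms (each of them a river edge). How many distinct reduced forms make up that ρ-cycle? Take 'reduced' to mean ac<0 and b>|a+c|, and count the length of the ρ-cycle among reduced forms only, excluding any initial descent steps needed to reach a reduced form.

D = 384, ⌊√D⌋ = 19
river: ρ → (-12,12,5)
river: ρ → (5,18,-3)
river: ρ → (-3,18,5)
river: ρ → (5,12,-12)
ρ-cycle length = 4 (tail of 0 descent steps not counted)

4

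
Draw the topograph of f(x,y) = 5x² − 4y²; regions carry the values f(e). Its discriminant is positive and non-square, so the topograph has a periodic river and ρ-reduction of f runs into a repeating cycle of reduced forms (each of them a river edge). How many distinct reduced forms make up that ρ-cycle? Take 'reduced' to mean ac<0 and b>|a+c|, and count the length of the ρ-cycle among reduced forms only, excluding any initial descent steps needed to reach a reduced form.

D = 80, ⌊√D⌋ = 8
descent: ρ → (-4,8,1)  [lands on river]
river: ρ → (1,8,-4)
ρ-cycle length = 2 (tail of 1 descent step not counted)

2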